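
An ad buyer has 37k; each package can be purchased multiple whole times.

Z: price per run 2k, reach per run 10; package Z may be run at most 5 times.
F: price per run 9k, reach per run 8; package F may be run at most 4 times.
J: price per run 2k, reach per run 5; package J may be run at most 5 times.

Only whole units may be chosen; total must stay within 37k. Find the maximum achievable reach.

Take 5×Z, 2×F, and 4×J: price 36 ≤ 37, reach 5·10 + 2·8 + 4·5 = 86.
Z has the best ratio (10/2) and is taken to its limit of 5; remaining capacity is filled optimally with the others.

86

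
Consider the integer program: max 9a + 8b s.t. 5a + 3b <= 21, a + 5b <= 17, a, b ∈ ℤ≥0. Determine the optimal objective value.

Relaxing integrality, the LP optimum is 45.36 at (a,b) = (2.45, 2.91), which is not an integer point.
(a,b)=(3,2): 5·3+3·2=21≤21, 1·3+5·2=13≤17, objective 43.
(a,b)=(2,3): 5·2+3·3=19≤21, 1·2+5·3=17≤17, objective 42.
(a,b)=(3,1): 5·3+3·1=18≤21, 1·3+5·1=8≤17, objective 35.
No feasible integer point exceeds 43.

43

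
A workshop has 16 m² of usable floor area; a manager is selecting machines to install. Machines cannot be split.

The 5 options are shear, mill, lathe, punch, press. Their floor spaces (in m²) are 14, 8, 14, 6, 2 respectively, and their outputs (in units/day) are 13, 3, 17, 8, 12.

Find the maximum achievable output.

29

Allowing fractional choices, the relaxed optimum would be about 29.7, but machines are indivisible.
shear + press: floor space 14 + 2 = 16 ≤ 16, output 13 + 12 = 25.
lathe + press: floor space 14 + 2 = 16 ≤ 16, output 17 + 12 = 29.
mill + punch + press: floor space 8 + 6 + 2 = 16 ≤ 16, output 3 + 8 + 12 = 23.
Best is lathe and press with total output 29.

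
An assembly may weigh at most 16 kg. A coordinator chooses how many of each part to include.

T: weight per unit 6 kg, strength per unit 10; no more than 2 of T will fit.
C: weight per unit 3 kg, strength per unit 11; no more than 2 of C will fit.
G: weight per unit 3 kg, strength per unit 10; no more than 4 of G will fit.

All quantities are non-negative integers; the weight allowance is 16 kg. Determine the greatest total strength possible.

52

This is a bounded integer knapsack.
Take 2×C and 3×G: weight 15 ≤ 16, strength 2·11 + 3·10 = 52.
C has the best ratio (11/3) and is taken to its limit of 2; remaining capacity is filled optimally with the others.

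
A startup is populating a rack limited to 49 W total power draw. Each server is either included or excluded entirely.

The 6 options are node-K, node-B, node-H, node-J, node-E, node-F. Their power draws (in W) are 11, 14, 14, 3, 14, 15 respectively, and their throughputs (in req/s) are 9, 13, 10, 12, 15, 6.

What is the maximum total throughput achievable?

This is an integer program with binary decision variables.
Allowing fractional choices, the relaxed optimum would be about 54.0, but servers are indivisible.
node-B + node-H + node-J + node-E: power draw 14 + 14 + 3 + 14 = 45 ≤ 49, throughput 13 + 10 + 12 + 15 = 50.
node-K + node-H + node-J + node-E: power draw 11 + 14 + 3 + 14 = 42 ≤ 49, throughput 9 + 10 + 12 + 15 = 46.
node-K + node-B + node-J + node-E: power draw 11 + 14 + 3 + 14 = 42 ≤ 49, throughput 9 + 13 + 12 + 15 = 49.
Best is node-B, node-H, node-J, and node-E with total throughput 50.

50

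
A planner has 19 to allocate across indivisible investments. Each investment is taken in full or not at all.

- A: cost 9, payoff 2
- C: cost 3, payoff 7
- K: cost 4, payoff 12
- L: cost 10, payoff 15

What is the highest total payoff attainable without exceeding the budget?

Take C, K, and L: cost 3 + 4 + 10 = 17 ≤ 19, payoff 7 + 12 + 15 = 34.
No other feasible combination does better.

34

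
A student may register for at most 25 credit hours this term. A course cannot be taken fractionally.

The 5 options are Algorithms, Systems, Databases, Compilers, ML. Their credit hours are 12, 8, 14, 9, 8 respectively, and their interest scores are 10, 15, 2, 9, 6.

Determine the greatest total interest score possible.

Take Systems, Compilers, and ML: credit hours 8 + 9 + 8 = 25 ≤ 25, interest score 15 + 9 + 6 = 30.
No other feasible combination does better.

30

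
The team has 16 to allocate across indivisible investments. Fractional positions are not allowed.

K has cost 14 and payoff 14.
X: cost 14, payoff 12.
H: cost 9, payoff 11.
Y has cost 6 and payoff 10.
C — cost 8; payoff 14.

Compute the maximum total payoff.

24

Take Y and C: cost 6 + 8 = 14 ≤ 16, payoff 10 + 14 = 24.
No other feasible combination does better.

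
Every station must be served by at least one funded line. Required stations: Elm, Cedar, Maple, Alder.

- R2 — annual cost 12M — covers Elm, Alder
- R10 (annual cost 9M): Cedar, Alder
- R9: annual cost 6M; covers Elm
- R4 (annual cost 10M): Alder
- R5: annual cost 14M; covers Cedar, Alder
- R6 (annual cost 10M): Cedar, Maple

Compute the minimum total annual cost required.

The greedy cost-per-new-station heuristic would pick R10, R9, and R6 for 25, but a cheaper cover exists.
Choose R2 and R6: together they cover Elm, Cedar, Maple, Alder — every station.
Total annual cost: 12 + 10 = 22.
No cover costs less than 22.

22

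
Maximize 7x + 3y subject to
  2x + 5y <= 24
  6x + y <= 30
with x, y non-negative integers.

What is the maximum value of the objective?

37

Relaxing integrality, the LP optimum is 40.50 at (x,y) = (4.5, 3), which is not an integer point.
(x,y)=(4,3): 2·4+5·3=23≤24, 6·4+1·3=27≤30, objective 37.
(x,y)=(4,2): 2·4+5·2=18≤24, 6·4+1·2=26≤30, objective 34.
(x,y)=(3,3): 2·3+5·3=21≤24, 6·3+1·3=21≤30, objective 30.
No feasible integer point exceeds 37.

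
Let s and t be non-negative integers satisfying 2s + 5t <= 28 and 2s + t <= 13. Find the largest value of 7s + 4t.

The continuous relaxation peaks at (4.62, 3.75) with value 47.38; rounding to a feasible lattice point costs some objective.
(s,t)=(5,3): 2·5+5·3=25≤28, 2·5+1·3=13≤13, objective 47.
(s,t)=(4,4): 2·4+5·4=28≤28, 2·4+1·4=12≤13, objective 44.
(s,t)=(5,2): 2·5+5·2=20≤28, 2·5+1·2=12≤13, objective 43.
Maximum is 47 at (s,t)=(5,3).

47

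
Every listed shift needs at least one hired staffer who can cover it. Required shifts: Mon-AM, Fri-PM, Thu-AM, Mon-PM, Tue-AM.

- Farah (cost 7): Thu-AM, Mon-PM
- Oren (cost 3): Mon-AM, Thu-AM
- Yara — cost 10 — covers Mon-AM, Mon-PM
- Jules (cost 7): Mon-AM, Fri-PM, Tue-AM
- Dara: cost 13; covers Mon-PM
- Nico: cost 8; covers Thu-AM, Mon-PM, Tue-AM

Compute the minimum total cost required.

14

This is an integer covering problem.
Choose Farah and Jules: together they cover Mon-AM, Fri-PM, Thu-AM, Mon-PM, Tue-AM — every shift.
Total cost: 7 + 7 = 14.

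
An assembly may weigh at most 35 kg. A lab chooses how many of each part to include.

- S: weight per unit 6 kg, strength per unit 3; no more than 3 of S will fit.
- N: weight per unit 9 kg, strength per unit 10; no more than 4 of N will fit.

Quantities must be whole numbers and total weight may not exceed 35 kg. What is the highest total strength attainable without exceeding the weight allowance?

33

Take 1×S and 3×N: weight 33 ≤ 35, strength 1·3 + 3·10 = 33.
No other integer combination yields more.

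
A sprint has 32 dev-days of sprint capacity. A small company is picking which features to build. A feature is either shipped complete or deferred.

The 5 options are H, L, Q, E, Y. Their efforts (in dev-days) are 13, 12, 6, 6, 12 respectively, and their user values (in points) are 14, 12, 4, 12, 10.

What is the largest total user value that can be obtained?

38

Treat it as a binary knapsack problem.
Take H, L, and E: effort 13 + 12 + 6 = 31 ≤ 32, user value 14 + 12 + 12 = 38.
No other feasible combination does better.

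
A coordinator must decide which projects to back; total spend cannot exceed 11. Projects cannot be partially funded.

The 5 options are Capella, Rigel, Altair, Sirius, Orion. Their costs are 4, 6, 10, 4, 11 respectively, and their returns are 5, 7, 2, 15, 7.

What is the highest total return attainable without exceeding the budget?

22

Treat it as a binary knapsack problem.
Rigel + Sirius: cost 6 + 4 = 10 ≤ 11, return 7 + 15 = 22.
Capella + Sirius: cost 4 + 4 = 8 ≤ 11, return 5 + 15 = 20.
Best is Rigel and Sirius with total return 22.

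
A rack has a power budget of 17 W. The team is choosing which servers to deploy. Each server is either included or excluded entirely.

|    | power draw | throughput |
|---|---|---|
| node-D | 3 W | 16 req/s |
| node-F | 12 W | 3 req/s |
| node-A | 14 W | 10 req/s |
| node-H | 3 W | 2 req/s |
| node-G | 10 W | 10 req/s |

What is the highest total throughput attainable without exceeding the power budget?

28

This is a 0-1 knapsack instance.
Allowing fractional choices, the relaxed optimum would be about 28.9, but servers are indivisible.
node-D + node-H + node-G: power draw 3 + 3 + 10 = 16 ≤ 17, throughput 16 + 2 + 10 = 28.
node-D + node-G: power draw 3 + 10 = 13 ≤ 17, throughput 16 + 10 = 26.
Best is node-D, node-H, and node-G with total throughput 28.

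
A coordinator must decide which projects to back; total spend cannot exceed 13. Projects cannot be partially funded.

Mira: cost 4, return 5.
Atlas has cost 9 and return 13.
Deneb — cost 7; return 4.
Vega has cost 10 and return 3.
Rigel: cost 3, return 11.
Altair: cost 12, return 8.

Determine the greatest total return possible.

Treat it as a binary knapsack problem.
Allowing fractional choices, the relaxed optimum would be about 25.2, but projects are indivisible.
Atlas + Rigel: cost 9 + 3 = 12 ≤ 13, return 13 + 11 = 24.
Mira + Atlas: cost 4 + 9 = 13 ≤ 13, return 5 + 13 = 18.
Mira + Rigel: cost 4 + 3 = 7 ≤ 13, return 5 + 11 = 16.
Best is Atlas and Rigel with total return 24.

24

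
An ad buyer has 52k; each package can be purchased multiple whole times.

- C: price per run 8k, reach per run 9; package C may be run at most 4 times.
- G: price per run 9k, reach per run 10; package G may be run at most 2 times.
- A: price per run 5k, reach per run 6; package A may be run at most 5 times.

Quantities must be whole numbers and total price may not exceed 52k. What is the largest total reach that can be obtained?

A has the best ratio (6/5); taking only A gives at most 5×6 = 30 (stopped by the supply cap of 5).
Mixing does better — 4×C and 4×A: price 52 ≤ 52, reach 4·9 + 4·6 = 60.

60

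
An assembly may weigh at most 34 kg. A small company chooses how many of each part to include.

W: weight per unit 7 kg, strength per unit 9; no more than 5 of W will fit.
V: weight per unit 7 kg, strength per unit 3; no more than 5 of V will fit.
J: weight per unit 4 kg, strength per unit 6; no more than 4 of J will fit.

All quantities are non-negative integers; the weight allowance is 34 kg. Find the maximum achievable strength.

45

This is a bounded integer knapsack.
Take 3×W and 3×J: weight 33 ≤ 34, strength 3·9 + 3·6 = 45.
No other integer combination yields more.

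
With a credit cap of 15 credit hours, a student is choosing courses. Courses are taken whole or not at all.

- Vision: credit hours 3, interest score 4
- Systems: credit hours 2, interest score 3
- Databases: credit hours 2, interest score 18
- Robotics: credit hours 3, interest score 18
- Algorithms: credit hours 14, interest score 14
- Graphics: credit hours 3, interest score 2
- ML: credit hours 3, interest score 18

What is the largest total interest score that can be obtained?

61

This is an integer program with binary decision variables.
Allowing fractional choices, the relaxed optimum would be about 63.0, but courses are indivisible.
Vision + Systems + Databases + Robotics + ML: credit hours 3 + 2 + 2 + 3 + 3 = 13 ≤ 15, interest score 4 + 3 + 18 + 18 + 18 = 61.
Vision + Databases + Robotics + Graphics + ML: credit hours 3 + 2 + 3 + 3 + 3 = 14 ≤ 15, interest score 4 + 18 + 18 + 2 + 18 = 60.
Best is Vision, Systems, Databases, Robotics, and ML with total interest score 61.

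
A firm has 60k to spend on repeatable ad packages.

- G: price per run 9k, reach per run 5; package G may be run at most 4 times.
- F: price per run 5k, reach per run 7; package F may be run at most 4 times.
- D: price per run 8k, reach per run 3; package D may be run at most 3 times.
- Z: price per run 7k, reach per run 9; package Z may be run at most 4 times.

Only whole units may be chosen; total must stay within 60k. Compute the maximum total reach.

69

Take 1×G, 4×F, and 4×Z: price 57 ≤ 60, reach 1·5 + 4·7 + 4·9 = 69.
F has the best ratio (7/5) and is taken to its limit of 4; remaining capacity is filled optimally with the others.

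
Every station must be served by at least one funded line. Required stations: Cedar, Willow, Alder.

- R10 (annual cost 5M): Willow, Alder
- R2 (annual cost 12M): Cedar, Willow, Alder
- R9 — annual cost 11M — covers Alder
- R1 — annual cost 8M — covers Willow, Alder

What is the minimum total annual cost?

12

The greedy cost-per-new-station heuristic would pick R10 and R2 for 17, but a cheaper cover exists.
R2 alone covers Cedar, Willow, Alder — every station.
Total annual cost: 12.
No cover costs less than 12.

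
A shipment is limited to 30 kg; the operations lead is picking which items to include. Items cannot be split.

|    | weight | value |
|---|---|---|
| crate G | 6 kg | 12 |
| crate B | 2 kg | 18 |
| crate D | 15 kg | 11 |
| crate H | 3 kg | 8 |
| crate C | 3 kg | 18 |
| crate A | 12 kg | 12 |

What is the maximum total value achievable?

68

Take crate G, crate B, crate H, crate C, and crate A: weight 6 + 2 + 3 + 3 + 12 = 26 ≤ 30, value 12 + 18 + 8 + 18 + 12 = 68.
No other feasible combination does better.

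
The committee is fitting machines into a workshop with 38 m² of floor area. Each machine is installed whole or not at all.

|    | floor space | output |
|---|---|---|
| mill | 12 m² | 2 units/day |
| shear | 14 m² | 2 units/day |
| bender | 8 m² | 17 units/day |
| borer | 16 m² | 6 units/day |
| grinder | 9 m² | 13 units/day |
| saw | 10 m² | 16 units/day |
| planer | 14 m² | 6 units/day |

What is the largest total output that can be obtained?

bender + grinder + saw: floor space 8 + 9 + 10 = 27 ≤ 38, output 17 + 13 + 16 = 46.
bender + saw + planer: floor space 8 + 10 + 14 = 32 ≤ 38, output 17 + 16 + 6 = 39.
Best is bender, grinder, and saw with total output 46.

46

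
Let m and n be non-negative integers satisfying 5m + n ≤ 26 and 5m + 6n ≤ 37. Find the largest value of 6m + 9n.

54

(m,n)=(0,6): 5·0+1·6=6≤26, 5·0+6·6=36≤37, objective 54.
(m,n)=(1,5): 5·1+1·5=10≤26, 5·1+6·5=35≤37, objective 51.
(m,n)=(0,5): 5·0+1·5=5≤26, 5·0+6·5=30≤37, objective 45.
Maximum is 54 at (m,n)=(0,6).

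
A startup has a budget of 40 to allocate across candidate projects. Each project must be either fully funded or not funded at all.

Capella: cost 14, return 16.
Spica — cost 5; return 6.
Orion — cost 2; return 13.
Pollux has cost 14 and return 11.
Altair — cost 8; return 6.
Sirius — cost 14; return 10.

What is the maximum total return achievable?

This is an integer program with binary decision variables.
Capella + Spica + Orion + Pollux: cost 14 + 5 + 2 + 14 = 35 ≤ 40, return 16 + 6 + 13 + 11 = 46.
Capella + Orion + Pollux + Altair: cost 14 + 2 + 14 + 8 = 38 ≤ 40, return 16 + 13 + 11 + 6 = 46.
The maximum return is 46; one optimal choice is Capella, Spica, Orion, and Pollux.

46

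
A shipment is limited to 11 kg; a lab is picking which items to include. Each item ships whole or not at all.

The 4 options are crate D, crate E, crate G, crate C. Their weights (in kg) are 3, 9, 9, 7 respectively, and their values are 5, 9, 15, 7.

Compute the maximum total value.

crate D + crate C: weight 3 + 7 = 10 ≤ 11, value 5 + 7 = 12.
crate G: weight 9 ≤ 11, value 15.
Best is crate G with total value 15.

15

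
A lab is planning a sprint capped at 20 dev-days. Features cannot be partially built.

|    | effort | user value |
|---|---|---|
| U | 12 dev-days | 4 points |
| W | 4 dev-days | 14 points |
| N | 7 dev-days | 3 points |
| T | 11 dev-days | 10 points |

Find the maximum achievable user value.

Allowing fractional choices, the relaxed optimum would be about 26.1, but features are indivisible.
W + T: effort 4 + 11 = 15 ≤ 20, user value 14 + 10 = 24.
U + W: effort 12 + 4 = 16 ≤ 20, user value 4 + 14 = 18.
Best is W and T with total user value 24.

24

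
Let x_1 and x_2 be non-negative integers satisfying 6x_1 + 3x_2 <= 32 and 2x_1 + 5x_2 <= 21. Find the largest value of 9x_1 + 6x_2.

48

(x_1,x_2)=(4,2) is feasible, giving 48.
(x_1,x_2)=(3,3) is feasible, giving 45.
(x_1,x_2)=(4,1) is feasible, giving 42.
No feasible integer point exceeds 48.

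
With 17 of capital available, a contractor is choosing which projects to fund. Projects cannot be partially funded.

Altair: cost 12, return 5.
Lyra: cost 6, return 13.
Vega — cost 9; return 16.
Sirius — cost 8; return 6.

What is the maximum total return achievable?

Allowing fractional choices, the relaxed optimum would be about 30.5, but projects are indivisible.
Vega + Sirius: cost 9 + 8 = 17 ≤ 17, return 16 + 6 = 22.
Lyra + Vega: cost 6 + 9 = 15 ≤ 17, return 13 + 16 = 29.
Best is Lyra and Vega with total return 29.

29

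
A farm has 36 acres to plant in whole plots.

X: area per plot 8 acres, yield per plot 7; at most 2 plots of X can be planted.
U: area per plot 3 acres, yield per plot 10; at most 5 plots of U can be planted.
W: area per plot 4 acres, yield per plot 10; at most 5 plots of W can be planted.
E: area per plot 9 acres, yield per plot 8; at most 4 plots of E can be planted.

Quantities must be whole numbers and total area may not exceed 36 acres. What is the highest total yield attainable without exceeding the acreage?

5×U and 5×W: area 35 ≤ 36, yield 5·10 + 5·10 = 100.
4×U and 5×W: area 32 ≤ 36, yield 4·10 + 5·10 = 90.
Best is 100.

100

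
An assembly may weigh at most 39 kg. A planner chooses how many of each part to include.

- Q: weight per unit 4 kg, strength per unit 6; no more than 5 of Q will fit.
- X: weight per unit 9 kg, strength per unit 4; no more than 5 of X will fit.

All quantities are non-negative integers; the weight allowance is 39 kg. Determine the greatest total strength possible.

38

This is a bounded integer knapsack.
Take 5×Q and 2×X: weight 38 ≤ 39, strength 5·6 + 2·4 = 38.
Q has the best ratio (6/4) and is taken to its limit of 5; remaining capacity is filled optimally with the others.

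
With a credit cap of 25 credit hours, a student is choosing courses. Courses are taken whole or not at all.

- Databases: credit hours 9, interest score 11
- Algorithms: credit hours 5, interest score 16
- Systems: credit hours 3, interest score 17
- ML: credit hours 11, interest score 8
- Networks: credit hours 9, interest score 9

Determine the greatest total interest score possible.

Allowing fractional choices, the relaxed optimum would be about 52.0, but courses are indivisible.
Databases + Algorithms + Systems: credit hours 9 + 5 + 3 = 17 ≤ 25, interest score 11 + 16 + 17 = 44.
Algorithms + Systems + Networks: credit hours 5 + 3 + 9 = 17 ≤ 25, interest score 16 + 17 + 9 = 42.
Best is Databases, Algorithms, and Systems with total interest score 44.

44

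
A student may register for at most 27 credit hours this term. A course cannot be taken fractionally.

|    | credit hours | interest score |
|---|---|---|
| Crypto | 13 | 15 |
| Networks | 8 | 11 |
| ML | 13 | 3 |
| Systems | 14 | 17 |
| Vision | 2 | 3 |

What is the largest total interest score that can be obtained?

32

Take Crypto and Systems: credit hours 13 + 14 = 27 ≤ 27, interest score 15 + 17 = 32.
No other feasible combination does better.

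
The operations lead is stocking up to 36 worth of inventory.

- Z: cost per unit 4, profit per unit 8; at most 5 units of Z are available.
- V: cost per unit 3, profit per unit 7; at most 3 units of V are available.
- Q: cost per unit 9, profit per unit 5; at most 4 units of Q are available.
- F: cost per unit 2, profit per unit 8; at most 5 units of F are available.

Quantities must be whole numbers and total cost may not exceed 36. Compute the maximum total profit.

F has the best ratio (8/2); taking only F gives at most 5×8 = 40 (stopped by the supply cap of 5).
Mixing does better — 5×Z, 2×V, and 5×F: cost 36 ≤ 36, profit 5·8 + 2·7 + 5·8 = 94.

94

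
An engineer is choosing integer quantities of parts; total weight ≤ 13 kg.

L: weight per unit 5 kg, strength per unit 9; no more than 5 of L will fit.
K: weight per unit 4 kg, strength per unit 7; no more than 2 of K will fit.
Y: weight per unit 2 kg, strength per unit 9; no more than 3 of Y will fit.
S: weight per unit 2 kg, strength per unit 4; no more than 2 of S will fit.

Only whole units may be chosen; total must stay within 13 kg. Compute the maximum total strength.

40

Take 1×L, 3×Y, and 1×S: weight 13 ≤ 13, strength 1·9 + 3·9 + 1·4 = 40.
Y has the best ratio (9/2) and is taken to its limit of 3; remaining capacity is filled optimally with the others.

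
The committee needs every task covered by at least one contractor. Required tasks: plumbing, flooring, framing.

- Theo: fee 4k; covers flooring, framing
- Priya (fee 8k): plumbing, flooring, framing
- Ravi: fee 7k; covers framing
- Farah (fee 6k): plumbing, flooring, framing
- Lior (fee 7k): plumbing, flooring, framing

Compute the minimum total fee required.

6

The greedy cost-per-new-task heuristic would pick Theo and Farah for 10, but a cheaper cover exists.
Farah alone covers plumbing, flooring, framing — every task.
Total fee: 6.
No cover costs less than 6.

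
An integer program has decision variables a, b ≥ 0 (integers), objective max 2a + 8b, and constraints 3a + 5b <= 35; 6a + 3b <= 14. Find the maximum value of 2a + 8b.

(a,b)=(0,4) is feasible, giving 32.
(a,b)=(0,3) is feasible, giving 24.
Maximum is 32 at (a,b)=(0,4).

32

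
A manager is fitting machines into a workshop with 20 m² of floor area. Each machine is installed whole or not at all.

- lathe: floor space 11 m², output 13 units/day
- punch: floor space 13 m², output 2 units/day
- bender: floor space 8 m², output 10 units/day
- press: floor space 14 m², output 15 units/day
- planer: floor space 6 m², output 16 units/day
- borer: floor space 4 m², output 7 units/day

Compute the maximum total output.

This is an integer program with binary decision variables.
Allowing fractional choices, the relaxed optimum would be about 35.4, but machines are indivisible.
lathe + planer: floor space 11 + 6 = 17 ≤ 20, output 13 + 16 = 29.
bender + planer + borer: floor space 8 + 6 + 4 = 18 ≤ 20, output 10 + 16 + 7 = 33.
press + planer: floor space 14 + 6 = 20 ≤ 20, output 15 + 16 = 31.
Best is bender, planer, and borer with total output 33.

33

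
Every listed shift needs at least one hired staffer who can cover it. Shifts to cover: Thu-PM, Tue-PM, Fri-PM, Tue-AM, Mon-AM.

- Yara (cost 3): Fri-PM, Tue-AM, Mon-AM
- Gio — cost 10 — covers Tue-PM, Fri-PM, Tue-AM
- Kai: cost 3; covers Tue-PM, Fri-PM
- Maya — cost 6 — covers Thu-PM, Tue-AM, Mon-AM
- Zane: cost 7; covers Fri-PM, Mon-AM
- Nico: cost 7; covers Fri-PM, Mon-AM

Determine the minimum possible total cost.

The greedy cost-per-new-shift heuristic would pick Yara, Kai, and Maya for 12, but a cheaper cover exists.
Choose Kai and Maya: together they cover Thu-PM, Tue-PM, Fri-PM, Tue-AM, Mon-AM — every shift.
Total cost: 3 + 6 = 9.
No cover costs less than 9.

9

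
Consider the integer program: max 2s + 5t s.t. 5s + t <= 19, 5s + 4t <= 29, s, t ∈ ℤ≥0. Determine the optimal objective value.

(s,t)=(0,7) is feasible, giving 35.
(s,t)=(1,6) is feasible, giving 32.
(s,t)=(0,6) is feasible, giving 30.
No feasible integer point exceeds 35.

35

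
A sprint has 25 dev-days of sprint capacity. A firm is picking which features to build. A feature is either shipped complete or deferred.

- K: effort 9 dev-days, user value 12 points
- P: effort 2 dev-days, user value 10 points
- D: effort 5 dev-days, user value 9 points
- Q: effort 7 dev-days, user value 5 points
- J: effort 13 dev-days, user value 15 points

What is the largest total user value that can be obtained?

37

Allowing fractional choices, the relaxed optimum would be about 41.4, but features are indivisible.
K + P + J: effort 9 + 2 + 13 = 24 ≤ 25, user value 12 + 10 + 15 = 37.
K + P + D + Q: effort 9 + 2 + 5 + 7 = 23 ≤ 25, user value 12 + 10 + 9 + 5 = 36.
Best is K, P, and J with total user value 37.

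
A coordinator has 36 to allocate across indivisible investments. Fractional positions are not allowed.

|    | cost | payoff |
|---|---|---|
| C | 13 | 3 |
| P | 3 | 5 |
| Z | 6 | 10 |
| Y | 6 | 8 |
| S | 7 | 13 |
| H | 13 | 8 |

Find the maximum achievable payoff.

44

Z + Y + S + H: cost 6 + 6 + 7 + 13 = 32 ≤ 36, payoff 10 + 8 + 13 + 8 = 39.
P + Z + Y + S + H: cost 3 + 6 + 6 + 7 + 13 = 35 ≤ 36, payoff 5 + 10 + 8 + 13 + 8 = 44.
C + P + Z + Y + S: cost 13 + 3 + 6 + 6 + 7 = 35 ≤ 36, payoff 3 + 5 + 10 + 8 + 13 = 39.
Best is P, Z, Y, S, and H with total payoff 44.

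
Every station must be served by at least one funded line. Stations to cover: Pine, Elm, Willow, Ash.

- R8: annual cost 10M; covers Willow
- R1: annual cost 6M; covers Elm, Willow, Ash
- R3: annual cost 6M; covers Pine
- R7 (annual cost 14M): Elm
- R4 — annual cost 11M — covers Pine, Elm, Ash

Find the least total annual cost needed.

12

This is a weighted set-cover instance.
Choose R1 and R3: together they cover Pine, Elm, Willow, Ash — every station.
Total annual cost: 6 + 6 = 12.
No cover costs less than 12.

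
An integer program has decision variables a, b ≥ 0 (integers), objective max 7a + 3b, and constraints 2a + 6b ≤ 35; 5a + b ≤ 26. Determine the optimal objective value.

(a,b)=(4,4): 2·4+6·4=32≤35, 5·4+1·4=24≤26, objective 40.
(a,b)=(4,3): 2·4+6·3=26≤35, 5·4+1·3=23≤26, objective 37.
(a,b)=(3,4): 2·3+6·4=30≤35, 5·3+1·4=19≤26, objective 33.
The best lattice point is (4,4), giving 40.

40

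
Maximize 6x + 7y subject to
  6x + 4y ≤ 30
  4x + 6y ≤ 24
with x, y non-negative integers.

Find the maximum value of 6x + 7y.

The continuous relaxation peaks at (4.2, 1.2) with value 33.60; rounding to a feasible lattice point costs some objective.
(x,y)=(3,2): 6·3+4·2=26≤30, 4·3+6·2=24≤24, objective 32.
(x,y)=(4,1): 6·4+4·1=28≤30, 4·4+6·1=22≤24, objective 31.
(x,y)=(5,0): 6·5+4·0=30≤30, 4·5+6·0=20≤24, objective 30.
Maximum is 32 at (x,y)=(3,2).

32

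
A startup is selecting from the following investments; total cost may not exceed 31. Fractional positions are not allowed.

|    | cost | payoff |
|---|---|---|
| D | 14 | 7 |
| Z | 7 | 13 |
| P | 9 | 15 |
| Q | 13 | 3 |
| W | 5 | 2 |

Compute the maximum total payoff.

Allowing fractional choices, the relaxed optimum would be about 35.4, but investments are indivisible.
Z + P + Q: cost 7 + 9 + 13 = 29 ≤ 31, payoff 13 + 15 + 3 = 31.
D + Z + P: cost 14 + 7 + 9 = 30 ≤ 31, payoff 7 + 13 + 15 = 35.
Best is D, Z, and P with total payoff 35.

35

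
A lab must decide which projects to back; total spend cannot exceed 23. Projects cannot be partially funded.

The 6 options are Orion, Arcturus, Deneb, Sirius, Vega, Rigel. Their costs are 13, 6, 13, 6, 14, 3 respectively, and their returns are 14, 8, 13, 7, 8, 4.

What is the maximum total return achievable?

26

Arcturus + Deneb + Rigel: cost 6 + 13 + 3 = 22 ≤ 23, return 8 + 13 + 4 = 25.
Orion + Sirius + Rigel: cost 13 + 6 + 3 = 22 ≤ 23, return 14 + 7 + 4 = 25.
Orion + Arcturus + Rigel: cost 13 + 6 + 3 = 22 ≤ 23, return 14 + 8 + 4 = 26.
Best is Orion, Arcturus, and Rigel with total return 26.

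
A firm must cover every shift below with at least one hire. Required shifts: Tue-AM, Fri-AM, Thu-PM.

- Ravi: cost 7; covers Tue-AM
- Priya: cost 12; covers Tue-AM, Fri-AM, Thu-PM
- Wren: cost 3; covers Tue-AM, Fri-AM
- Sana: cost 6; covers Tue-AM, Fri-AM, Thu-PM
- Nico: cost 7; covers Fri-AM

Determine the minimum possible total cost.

The greedy cost-per-new-shift heuristic would pick Wren and Sana for 9, but a cheaper cover exists.
Sana alone covers Tue-AM, Fri-AM, Thu-PM — every shift.
Total cost: 6.
No cover costs less than 6.

6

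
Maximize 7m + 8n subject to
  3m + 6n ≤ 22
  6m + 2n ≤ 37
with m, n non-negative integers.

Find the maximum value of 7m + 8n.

Relaxing integrality, the LP optimum is 47.13 at (m,n) = (5.93, 0.7), which is not an integer point.
(m,n)=(5,1): 3·5+6·1=21≤22, 6·5+2·1=32≤37, objective 43.
(m,n)=(6,0): 3·6+6·0=18≤22, 6·6+2·0=36≤37, objective 42.
(m,n)=(4,1): 3·4+6·1=18≤22, 6·4+2·1=26≤37, objective 36.
The best lattice point is (5,1), giving 43.

43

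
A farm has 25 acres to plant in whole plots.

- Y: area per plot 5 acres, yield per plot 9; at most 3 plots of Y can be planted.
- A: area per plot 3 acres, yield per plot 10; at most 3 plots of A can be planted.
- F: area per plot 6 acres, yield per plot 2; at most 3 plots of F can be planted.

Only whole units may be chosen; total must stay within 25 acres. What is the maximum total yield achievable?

Take 3×Y and 3×A: area 24 ≤ 25, yield 3·9 + 3·10 = 57.
A has the best ratio (10/3) and is taken to its limit of 3; remaining capacity is filled optimally with the others.

57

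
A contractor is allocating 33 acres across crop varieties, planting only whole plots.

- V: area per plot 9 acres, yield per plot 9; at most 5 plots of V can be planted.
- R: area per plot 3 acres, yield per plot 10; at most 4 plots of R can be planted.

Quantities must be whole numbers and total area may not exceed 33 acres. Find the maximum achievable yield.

58

1×V and 4×R: area 21 ≤ 33, yield 1·9 + 4·10 = 49.
2×V and 4×R: area 30 ≤ 33, yield 2·9 + 4·10 = 58.
Best is 58.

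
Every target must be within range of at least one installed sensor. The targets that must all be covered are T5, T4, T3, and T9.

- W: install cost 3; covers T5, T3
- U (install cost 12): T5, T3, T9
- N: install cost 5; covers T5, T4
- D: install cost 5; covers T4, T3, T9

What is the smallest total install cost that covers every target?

8

Choose W and D: together they cover T5, T4, T3, T9 — every target.
Total install cost: 3 + 5 = 8.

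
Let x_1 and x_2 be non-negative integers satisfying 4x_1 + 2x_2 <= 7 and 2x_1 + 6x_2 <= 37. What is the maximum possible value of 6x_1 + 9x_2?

The continuous relaxation peaks at (0, 3.5) with value 31.50; rounding to a feasible lattice point costs some objective.
(x_1,x_2)=(0,3): 4·0+2·3=6≤7, 2·0+6·3=18≤37, objective 27.
(x_1,x_2)=(0,2): 4·0+2·2=4≤7, 2·0+6·2=12≤37, objective 18.
No feasible integer point exceeds 27.

27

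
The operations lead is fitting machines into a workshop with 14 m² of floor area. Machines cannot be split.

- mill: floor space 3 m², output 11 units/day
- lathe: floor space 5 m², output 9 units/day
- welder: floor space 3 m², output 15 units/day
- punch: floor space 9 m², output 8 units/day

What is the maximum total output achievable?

35

Allowing fractional choices, the relaxed optimum would be about 37.7, but machines are indivisible.
mill + welder: floor space 3 + 3 = 6 ≤ 14, output 11 + 15 = 26.
mill + lathe + welder: floor space 3 + 5 + 3 = 11 ≤ 14, output 11 + 9 + 15 = 35.
Best is mill, lathe, and welder with total output 35.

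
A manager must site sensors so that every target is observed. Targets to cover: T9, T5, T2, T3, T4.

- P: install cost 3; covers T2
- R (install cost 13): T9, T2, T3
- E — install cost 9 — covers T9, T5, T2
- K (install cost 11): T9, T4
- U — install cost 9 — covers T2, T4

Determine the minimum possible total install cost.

This is a weighted set-cover instance.
The greedy cost-per-new-target heuristic would pick P, E, U, and R for 34, but a cheaper cover exists.
Choose R, E, and U: together they cover T9, T5, T2, T3, T4 — every target.
Total install cost: 13 + 9 + 9 = 31.
No cover costs less than 31.

31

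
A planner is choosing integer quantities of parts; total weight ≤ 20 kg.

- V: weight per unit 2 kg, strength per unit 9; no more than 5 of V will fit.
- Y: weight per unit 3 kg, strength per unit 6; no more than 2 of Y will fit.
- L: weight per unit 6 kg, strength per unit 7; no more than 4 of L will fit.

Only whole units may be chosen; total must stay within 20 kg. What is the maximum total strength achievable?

5×V, 1×Y, and 1×L: weight 19 ≤ 20, strength 5·9 + 1·6 + 1·7 = 58.
5×V and 2×Y: weight 16 ≤ 20, strength 5·9 + 2·6 = 57.
Best is 58.

58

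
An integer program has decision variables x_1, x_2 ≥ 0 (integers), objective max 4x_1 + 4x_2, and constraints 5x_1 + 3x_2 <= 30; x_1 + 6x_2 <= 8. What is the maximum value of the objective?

Relaxing integrality, the LP optimum is 24.59 at (x_1,x_2) = (5.78, 0.37), which is not an integer point.
(x_1,x_2)=(6,0): 5·6+3·0=30≤30, 1·6+6·0=6≤8, objective 24.
(x_1,x_2)=(5,0): 5·5+3·0=25≤30, 1·5+6·0=5≤8, objective 20.
(x_1,x_2)=(4,0): 5·4+3·0=20≤30, 1·4+6·0=4≤8, objective 16.
The best lattice point is (6,0), giving 24.

24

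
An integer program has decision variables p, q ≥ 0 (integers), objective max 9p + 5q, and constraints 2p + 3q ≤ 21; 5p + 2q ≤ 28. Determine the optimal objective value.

56

Relaxing integrality, the LP optimum is 56.64 at (p,q) = (3.82, 4.45), which is not an integer point.
(p,q)=(4,4): 2·4+3·4=20≤21, 5·4+2·4=28≤28, objective 56.
(p,q)=(3,5): 2·3+3·5=21≤21, 5·3+2·5=25≤28, objective 52.
(p,q)=(4,3): 2·4+3·3=17≤21, 5·4+2·3=26≤28, objective 51.
Maximum is 56 at (p,q)=(4,4).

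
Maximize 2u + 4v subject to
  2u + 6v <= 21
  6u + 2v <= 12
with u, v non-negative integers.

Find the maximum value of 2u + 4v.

(u,v)=(1,3) is feasible, giving 14.
(u,v)=(0,3) is feasible, giving 12.
(u,v)=(1,2) is feasible, giving 10.
The best lattice point is (1,3), giving 14.

14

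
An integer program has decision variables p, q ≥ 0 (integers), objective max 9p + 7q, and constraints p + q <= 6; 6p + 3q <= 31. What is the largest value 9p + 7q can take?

(p,q)=(4,2) is feasible, giving 50.
(p,q)=(3,3) is feasible, giving 48.
(p,q)=(5,0) is feasible, giving 45.
(p,q)=(4,1) is feasible, giving 43.
Maximum is 50 at (p,q)=(4,2).

50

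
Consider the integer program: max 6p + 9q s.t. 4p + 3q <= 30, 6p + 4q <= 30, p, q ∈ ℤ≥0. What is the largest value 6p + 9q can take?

63

The continuous relaxation peaks at (0, 7.5) with value 67.50; rounding to a feasible lattice point costs some objective.
(p,q)=(0,7): 4·0+3·7=21≤30, 6·0+4·7=28≤30, objective 63.
(p,q)=(1,6): 4·1+3·6=22≤30, 6·1+4·6=30≤30, objective 60.
(p,q)=(0,6): 4·0+3·6=18≤30, 6·0+4·6=24≤30, objective 54.
No feasible integer point exceeds 63.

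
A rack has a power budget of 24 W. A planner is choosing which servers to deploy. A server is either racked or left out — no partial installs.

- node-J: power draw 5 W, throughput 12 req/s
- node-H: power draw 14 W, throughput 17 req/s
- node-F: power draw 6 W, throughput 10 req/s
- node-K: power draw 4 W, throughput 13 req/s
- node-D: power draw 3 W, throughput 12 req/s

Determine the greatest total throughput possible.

47

This is an integer program with binary decision variables.
Take node-J, node-F, node-K, and node-D: power draw 5 + 6 + 4 + 3 = 18 ≤ 24, throughput 12 + 10 + 13 + 12 = 47.
No other feasible combination does better.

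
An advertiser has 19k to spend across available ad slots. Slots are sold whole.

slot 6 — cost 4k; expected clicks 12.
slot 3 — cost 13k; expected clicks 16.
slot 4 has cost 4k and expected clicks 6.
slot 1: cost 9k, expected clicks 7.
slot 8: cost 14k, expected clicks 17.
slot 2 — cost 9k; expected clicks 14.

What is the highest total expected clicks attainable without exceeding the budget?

Allowing fractional choices, the relaxed optimum would be about 34.5, but ad slots are indivisible.
slot 6 + slot 8: cost 4 + 14 = 18 ≤ 19, expected clicks 12 + 17 = 29.
slot 6 + slot 3: cost 4 + 13 = 17 ≤ 19, expected clicks 12 + 16 = 28.
slot 6 + slot 4 + slot 2: cost 4 + 4 + 9 = 17 ≤ 19, expected clicks 12 + 6 + 14 = 32.
Best is slot 6, slot 4, and slot 2 with total expected clicks 32.

32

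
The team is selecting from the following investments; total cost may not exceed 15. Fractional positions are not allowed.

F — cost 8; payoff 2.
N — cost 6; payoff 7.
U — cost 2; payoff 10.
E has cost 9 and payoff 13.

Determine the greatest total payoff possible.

U + E: cost 2 + 9 = 11 ≤ 15, payoff 10 + 13 = 23.
N + E: cost 6 + 9 = 15 ≤ 15, payoff 7 + 13 = 20.
Best is U and E with total payoff 23.

23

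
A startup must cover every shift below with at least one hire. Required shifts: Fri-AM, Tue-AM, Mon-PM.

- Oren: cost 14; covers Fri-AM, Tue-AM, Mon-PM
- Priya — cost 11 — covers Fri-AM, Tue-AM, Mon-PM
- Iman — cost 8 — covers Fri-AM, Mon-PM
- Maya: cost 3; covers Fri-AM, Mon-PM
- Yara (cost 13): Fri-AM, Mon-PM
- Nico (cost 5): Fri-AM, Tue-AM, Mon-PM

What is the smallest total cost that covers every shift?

This is an integer covering problem.
The greedy cost-per-new-shift heuristic would pick Maya and Nico for 8, but a cheaper cover exists.
Nico alone covers Fri-AM, Tue-AM, Mon-PM — every shift.
Total cost: 5.
No cover costs less than 5.

5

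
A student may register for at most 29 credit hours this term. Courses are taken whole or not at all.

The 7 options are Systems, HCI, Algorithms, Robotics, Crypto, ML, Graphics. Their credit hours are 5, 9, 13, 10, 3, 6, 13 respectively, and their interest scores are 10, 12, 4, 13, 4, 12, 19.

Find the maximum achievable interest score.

Allowing fractional choices, the relaxed optimum would be about 47.7, but courses are indivisible.
HCI + ML + Graphics: credit hours 9 + 6 + 13 = 28 ≤ 29, interest score 12 + 12 + 19 = 43.
Systems + Crypto + ML + Graphics: credit hours 5 + 3 + 6 + 13 = 27 ≤ 29, interest score 10 + 4 + 12 + 19 = 45.
Robotics + ML + Graphics: credit hours 10 + 6 + 13 = 29 ≤ 29, interest score 13 + 12 + 19 = 44.
Best is Systems, Crypto, ML, and Graphics with total interest score 45.

45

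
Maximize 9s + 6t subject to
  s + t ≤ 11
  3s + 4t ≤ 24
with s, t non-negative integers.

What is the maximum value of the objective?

(s,t)=(8,0): 1·8+1·0=8≤11, 3·8+4·0=24≤24, objective 72.
(s,t)=(7,0): 1·7+1·0=7≤11, 3·7+4·0=21≤24, objective 63.
Maximum is 72 at (s,t)=(8,0).

72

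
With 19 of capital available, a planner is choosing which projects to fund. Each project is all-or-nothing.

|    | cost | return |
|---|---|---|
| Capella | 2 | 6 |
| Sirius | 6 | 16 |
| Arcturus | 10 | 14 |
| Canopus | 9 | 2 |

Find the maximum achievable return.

Allowing fractional choices, the relaxed optimum would be about 36.2, but projects are indivisible.
Capella + Sirius + Arcturus: cost 2 + 6 + 10 = 18 ≤ 19, return 6 + 16 + 14 = 36.
Sirius + Arcturus: cost 6 + 10 = 16 ≤ 19, return 16 + 14 = 30.
Best is Capella, Sirius, and Arcturus with total return 36.

36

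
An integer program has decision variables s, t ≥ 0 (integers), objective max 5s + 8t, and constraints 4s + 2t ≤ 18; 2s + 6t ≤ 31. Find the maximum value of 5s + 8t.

(s,t)=(2,4): 4·2+2·4=16≤18, 2·2+6·4=28≤31, objective 42.
(s,t)=(3,3): 4·3+2·3=18≤18, 2·3+6·3=24≤31, objective 39.
Maximum is 42 at (s,t)=(2,4).

42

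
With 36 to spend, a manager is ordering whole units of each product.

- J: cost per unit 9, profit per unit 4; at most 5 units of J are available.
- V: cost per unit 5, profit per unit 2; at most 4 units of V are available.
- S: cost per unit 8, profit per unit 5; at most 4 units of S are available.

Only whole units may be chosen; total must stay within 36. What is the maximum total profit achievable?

20

2×V and 3×S: cost 34 ≤ 36, profit 2·2 + 3·5 = 19.
4×S: cost 32 ≤ 36, profit 4·5 = 20.
Best is 20.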